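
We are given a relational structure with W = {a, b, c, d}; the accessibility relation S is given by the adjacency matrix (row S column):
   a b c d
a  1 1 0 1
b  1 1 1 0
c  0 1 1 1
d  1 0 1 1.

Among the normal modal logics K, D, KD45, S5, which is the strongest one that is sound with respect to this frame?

Serial (axiom D): yes — every world has a successor (e.g. a S a).
Euclidean (axiom 5): no — a S b and a S d, but not b S d.
Transitive (axiom 4): no — a S b and b S c, but not a S c.
Reflexive (axiom T): yes — every world is S-related to itself.
So F validates K, D; KD45 would additionally require S to be Euclidean and transitive. The strongest is D.

D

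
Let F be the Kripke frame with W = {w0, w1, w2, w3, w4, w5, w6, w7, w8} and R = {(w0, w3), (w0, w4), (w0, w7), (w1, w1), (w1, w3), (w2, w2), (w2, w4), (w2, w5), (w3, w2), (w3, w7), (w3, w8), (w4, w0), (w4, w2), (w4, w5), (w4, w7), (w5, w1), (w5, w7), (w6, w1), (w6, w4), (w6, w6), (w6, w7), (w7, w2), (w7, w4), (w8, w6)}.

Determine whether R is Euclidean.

Euclidean: no — w0 R w3 and w0 R w4, but not w3 R w4.

No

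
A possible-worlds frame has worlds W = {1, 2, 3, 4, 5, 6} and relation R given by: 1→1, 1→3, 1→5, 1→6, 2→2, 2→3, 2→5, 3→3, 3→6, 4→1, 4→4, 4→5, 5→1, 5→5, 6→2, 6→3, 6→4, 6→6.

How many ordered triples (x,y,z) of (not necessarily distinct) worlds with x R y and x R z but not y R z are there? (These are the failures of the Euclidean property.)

19

Enumerating: (1,3,1), (1,3,5), (1,5,3), (1,5,6), (1,6,1), (1,6,5), (2,3,2), (2,3,5), (2,5,2), (2,5,3), (4,1,4), (4,5,4), … and 7 more.
Total: 19.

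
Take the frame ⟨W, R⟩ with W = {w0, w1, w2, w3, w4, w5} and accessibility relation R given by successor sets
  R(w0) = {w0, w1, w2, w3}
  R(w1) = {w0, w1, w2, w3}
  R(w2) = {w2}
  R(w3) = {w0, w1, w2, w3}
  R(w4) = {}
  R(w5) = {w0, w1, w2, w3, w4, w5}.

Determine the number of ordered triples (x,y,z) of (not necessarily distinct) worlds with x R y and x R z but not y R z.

26

Enumerating: (w0,w2,w0), (w0,w2,w1), (w0,w2,w3), (w1,w2,w0), (w1,w2,w1), (w1,w2,w3), (w3,w2,w0), (w3,w2,w1), (w3,w2,w3), (w5,w0,w4), (w5,w0,w5), (w5,w1,w4), … and 14 more.
Total: 26.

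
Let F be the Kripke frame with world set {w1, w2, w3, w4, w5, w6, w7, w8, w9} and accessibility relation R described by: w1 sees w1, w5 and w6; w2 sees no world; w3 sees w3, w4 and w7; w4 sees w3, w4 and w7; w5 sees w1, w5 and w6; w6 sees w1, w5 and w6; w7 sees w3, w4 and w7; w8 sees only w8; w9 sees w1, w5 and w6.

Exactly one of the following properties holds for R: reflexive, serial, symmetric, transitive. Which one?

Reflexive: no — w2 is not related to itself.
Serial: no — w2 has no R-successor.
Symmetric: no — w9 R w1 but not w1 R w9.
Transitive: yes — every two-step R-path is closed by a direct edge.
Only transitive holds.

transitive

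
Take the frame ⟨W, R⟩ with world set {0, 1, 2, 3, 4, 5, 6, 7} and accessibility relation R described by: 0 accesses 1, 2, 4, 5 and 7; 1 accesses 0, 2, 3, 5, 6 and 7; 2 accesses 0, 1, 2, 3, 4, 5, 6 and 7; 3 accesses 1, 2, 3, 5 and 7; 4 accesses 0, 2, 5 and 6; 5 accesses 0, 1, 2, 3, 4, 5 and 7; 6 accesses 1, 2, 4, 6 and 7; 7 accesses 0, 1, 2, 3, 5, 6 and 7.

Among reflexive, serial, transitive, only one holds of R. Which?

Reflexive: no — 0 is not related to itself.
Serial: yes — every world has a successor (e.g. 0 R 1).
Transitive: no — 0 R 1 and 1 R 3, but not 0 R 3.
Only serial holds.

serial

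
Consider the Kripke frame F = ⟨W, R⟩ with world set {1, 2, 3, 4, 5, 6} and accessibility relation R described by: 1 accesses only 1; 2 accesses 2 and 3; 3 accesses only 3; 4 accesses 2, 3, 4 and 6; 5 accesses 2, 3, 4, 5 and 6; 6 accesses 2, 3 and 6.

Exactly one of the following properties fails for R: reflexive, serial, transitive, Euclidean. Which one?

Reflexive: yes — every world is R-related to itself.
Serial: yes — every world has a successor (e.g. 1 R 1).
Transitive: yes — every two-step R-path is closed by a direct edge.
Euclidean: no — 4 R 2 and 4 R 6, but not 2 R 6.
Only Euclidean fails.

Euclidean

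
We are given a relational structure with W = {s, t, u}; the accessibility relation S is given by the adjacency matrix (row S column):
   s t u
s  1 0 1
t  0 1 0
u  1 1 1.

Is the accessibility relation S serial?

Yes

Serial: yes — every world has a successor (e.g. s S s).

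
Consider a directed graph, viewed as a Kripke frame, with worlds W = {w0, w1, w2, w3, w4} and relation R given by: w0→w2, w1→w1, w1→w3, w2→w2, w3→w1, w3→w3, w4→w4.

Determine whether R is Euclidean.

Euclidean: yes — any two successors of a common world are R-related.

Yes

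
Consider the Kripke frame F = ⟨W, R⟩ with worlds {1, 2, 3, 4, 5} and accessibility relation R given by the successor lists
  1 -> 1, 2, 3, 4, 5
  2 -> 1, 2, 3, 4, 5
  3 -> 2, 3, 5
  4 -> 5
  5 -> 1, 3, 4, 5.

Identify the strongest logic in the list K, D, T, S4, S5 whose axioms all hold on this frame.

D

Serial (axiom D): yes — every world has a successor (e.g. 1 R 1).
Reflexive (axiom T): no — 4 is not related to itself.
Transitive (axiom 4): no — 3 R 2 and 2 R 1, but not 3 R 1.
Euclidean (axiom 5): no — 1 R 3 and 1 R 4, but not 3 R 4.
So F validates K, D; T would additionally require R to be reflexive. The strongest is D.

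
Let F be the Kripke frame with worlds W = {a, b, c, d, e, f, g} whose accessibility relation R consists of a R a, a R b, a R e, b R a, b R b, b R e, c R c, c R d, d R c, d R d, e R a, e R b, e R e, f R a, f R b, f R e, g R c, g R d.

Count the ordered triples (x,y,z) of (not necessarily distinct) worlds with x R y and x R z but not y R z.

R is Euclidean; there are no such tuples.

0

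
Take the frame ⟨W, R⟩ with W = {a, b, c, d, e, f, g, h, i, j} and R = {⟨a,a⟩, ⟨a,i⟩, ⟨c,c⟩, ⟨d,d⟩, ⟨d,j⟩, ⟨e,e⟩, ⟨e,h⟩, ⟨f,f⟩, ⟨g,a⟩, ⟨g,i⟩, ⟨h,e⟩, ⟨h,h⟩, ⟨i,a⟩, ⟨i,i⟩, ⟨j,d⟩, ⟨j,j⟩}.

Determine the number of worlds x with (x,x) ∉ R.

Enumerating: b, g.

2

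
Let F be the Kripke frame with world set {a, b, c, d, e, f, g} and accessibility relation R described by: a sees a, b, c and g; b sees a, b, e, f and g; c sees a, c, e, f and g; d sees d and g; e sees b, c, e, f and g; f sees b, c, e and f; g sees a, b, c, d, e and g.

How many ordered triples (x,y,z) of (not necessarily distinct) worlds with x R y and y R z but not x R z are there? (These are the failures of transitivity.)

Enumerating: (a,b,e), (a,b,f), (a,c,e), (a,c,f), (a,g,d), (a,g,e), (b,a,c), (b,e,c), (b,f,c), (b,g,c), (b,g,d), (c,a,b), … and 20 more.
Total: 32.

32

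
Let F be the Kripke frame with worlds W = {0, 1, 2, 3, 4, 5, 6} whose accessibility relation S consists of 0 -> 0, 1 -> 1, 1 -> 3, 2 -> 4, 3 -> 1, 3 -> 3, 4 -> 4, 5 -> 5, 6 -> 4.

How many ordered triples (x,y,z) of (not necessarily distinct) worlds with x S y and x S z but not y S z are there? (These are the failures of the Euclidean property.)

0

S is Euclidean; there are no such tuples.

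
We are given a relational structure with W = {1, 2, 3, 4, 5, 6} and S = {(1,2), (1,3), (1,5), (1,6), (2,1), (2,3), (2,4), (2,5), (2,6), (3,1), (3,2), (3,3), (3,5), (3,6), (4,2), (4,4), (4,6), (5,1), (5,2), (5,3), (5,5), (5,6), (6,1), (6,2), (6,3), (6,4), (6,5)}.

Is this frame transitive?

Transitive: no — 1 S 2 and 2 S 4, but not 1 S 4.

No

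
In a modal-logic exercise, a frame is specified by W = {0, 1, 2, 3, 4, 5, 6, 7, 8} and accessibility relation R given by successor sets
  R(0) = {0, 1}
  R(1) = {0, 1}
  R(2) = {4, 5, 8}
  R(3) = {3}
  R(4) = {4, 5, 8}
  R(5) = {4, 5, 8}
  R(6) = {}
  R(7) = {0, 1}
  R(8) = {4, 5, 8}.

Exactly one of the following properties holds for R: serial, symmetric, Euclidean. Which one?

Serial: no — 6 has no R-successor.
Symmetric: no — 2 R 4 but not 4 R 2.
Euclidean: yes — any two successors of a common world are R-related.
Only Euclidean holds.

Euclidean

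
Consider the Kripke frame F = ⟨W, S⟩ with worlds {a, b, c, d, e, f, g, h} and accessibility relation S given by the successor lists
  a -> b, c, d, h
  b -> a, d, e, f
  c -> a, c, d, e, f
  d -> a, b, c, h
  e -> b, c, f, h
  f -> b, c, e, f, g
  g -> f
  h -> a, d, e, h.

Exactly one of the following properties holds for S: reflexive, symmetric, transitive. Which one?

Reflexive: no — a is not related to itself.
Symmetric: yes — every pair in S has its reverse in S.
Transitive: no — a S b and b S e, but not a S e.
Only symmetric holds.

symmetric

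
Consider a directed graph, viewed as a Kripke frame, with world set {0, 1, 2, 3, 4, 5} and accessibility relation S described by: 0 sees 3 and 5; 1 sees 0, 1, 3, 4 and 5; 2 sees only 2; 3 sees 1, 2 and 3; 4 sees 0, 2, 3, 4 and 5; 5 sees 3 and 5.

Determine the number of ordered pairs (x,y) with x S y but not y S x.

11

Enumerating: (0,3), (0,5), (1,0), (1,4), (1,5), (3,2), (4,0), (4,2), (4,3), (4,5), (5,3).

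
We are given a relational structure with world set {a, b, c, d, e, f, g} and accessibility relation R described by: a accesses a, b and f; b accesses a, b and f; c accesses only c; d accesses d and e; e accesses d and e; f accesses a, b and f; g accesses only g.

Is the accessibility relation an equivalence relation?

Yes

Reflexive: yes — every world is R-related to itself.
Symmetric: yes — every pair in R has its reverse in R.
Transitive: yes — every two-step R-path is closed by a direct edge.
So R is an equivalence relation.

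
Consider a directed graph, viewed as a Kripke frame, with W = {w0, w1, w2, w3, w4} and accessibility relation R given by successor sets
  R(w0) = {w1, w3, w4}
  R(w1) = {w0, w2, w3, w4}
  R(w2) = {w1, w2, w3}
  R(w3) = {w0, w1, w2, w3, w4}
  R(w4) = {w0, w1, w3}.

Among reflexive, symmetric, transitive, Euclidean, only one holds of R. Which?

symmetric

Reflexive: no — w0 is not related to itself.
Symmetric: yes — every pair in R has its reverse in R.
Transitive: no — w0 R w1 and w1 R w2, but not w0 R w2.
Euclidean: no — w1 R w0 and w1 R w2, but not w0 R w2.
Only symmetric holds.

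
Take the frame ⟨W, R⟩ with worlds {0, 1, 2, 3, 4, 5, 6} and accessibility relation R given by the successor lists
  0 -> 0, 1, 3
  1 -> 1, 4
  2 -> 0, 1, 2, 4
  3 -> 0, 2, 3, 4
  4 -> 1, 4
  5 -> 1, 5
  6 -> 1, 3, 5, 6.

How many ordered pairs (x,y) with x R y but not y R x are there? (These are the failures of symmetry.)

10

Enumerating: (0,1), (2,0), (2,1), (2,4), (3,2), (3,4), (5,1), (6,1), (6,3), (6,5).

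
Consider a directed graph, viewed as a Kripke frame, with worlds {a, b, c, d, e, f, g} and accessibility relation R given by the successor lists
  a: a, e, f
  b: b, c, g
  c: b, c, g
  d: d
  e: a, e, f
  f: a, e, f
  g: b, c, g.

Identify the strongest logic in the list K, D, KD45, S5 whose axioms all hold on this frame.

S5

Serial (axiom D): yes — every world has a successor (e.g. a R a).
Euclidean (axiom 5): yes — any two successors of a common world are R-related.
Transitive (axiom 4): yes — every two-step R-path is closed by a direct edge.
Reflexive (axiom T): yes — every world is R-related to itself.
So F validates K, D, KD45, S5. The strongest is S5.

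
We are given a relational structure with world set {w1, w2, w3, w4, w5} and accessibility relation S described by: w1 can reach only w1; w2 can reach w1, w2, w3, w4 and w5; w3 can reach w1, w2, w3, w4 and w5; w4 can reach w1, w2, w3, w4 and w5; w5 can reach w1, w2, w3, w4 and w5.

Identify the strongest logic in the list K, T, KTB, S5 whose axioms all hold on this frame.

T

Reflexive (axiom T): yes — every world is S-related to itself.
Symmetric (axiom B): no — w2 S w1 but not w1 S w2.
Euclidean (axiom 5): no — w2 S w1 and w2 S w3, but not w1 S w3.
So F validates K, T; KTB would additionally require S to be symmetric. The strongest is T.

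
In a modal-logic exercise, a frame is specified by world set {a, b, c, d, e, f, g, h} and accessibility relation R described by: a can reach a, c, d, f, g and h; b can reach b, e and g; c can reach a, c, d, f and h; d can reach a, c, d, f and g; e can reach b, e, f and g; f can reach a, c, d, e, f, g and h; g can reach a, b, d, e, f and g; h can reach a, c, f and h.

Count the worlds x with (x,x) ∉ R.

0

R is reflexive; there are no such worlds.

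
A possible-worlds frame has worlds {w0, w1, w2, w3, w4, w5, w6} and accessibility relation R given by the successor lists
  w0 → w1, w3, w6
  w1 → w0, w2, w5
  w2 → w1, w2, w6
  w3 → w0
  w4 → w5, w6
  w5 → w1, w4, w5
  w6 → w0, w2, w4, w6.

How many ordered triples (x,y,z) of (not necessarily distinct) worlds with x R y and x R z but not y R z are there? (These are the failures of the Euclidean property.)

Enumerating: (w0,w1,w1), (w0,w1,w3), (w0,w1,w6), (w0,w3,w1), (w0,w3,w3), (w0,w3,w6), (w0,w6,w1), (w0,w6,w3), (w1,w0,w0), (w1,w0,w2), (w1,w0,w5), (w1,w2,w0), … and 21 more.
Total: 33.

33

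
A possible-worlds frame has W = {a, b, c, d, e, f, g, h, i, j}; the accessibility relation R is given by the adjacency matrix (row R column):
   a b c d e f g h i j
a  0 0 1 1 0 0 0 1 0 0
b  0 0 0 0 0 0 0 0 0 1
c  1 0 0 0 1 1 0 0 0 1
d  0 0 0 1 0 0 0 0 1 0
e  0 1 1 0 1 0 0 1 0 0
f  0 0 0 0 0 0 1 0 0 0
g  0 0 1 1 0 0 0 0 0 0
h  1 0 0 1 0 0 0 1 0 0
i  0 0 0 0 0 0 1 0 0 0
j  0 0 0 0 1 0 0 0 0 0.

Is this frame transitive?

No

Transitive: no — a R c and c R e, but not a R e.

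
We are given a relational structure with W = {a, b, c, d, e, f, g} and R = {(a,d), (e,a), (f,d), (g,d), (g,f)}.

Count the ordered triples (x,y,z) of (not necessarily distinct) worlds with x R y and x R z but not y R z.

Enumerating: (a,d,d), (e,a,a), (f,d,d), (g,d,d), (g,d,f), (g,f,f).

6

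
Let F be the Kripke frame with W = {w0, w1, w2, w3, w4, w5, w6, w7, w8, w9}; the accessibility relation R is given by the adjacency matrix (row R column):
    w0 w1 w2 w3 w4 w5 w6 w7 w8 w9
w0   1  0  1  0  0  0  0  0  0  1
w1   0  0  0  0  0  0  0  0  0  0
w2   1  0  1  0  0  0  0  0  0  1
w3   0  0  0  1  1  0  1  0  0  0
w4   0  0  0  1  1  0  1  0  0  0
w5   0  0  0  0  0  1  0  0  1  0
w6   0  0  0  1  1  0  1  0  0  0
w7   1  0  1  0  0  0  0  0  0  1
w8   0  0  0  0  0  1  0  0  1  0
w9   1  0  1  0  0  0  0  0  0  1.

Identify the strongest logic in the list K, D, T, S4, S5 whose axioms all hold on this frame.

Serial (axiom D): no — w1 has no R-successor.
Reflexive (axiom T): no — w1 is not related to itself.
Transitive (axiom 4): yes — every two-step R-path is closed by a direct edge.
Euclidean (axiom 5): yes — any two successors of a common world are R-related.
So F validates K; D would additionally require R to be serial. The strongest is K.

K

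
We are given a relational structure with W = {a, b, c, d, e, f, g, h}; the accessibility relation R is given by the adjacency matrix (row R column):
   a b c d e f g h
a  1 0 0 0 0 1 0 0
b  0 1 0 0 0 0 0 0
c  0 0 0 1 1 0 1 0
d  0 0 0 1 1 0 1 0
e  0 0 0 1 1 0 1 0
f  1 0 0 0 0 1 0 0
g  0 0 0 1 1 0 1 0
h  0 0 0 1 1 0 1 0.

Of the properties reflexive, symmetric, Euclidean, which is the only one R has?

Reflexive: no — c is not related to itself.
Symmetric: no — c R d but not d R c.
Euclidean: yes — any two successors of a common world are R-related.
Only Euclidean holds.

Euclidean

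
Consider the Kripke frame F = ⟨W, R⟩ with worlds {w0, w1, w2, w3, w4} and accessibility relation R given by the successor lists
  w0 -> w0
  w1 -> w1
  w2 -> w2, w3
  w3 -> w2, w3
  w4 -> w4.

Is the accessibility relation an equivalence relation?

Reflexive: yes — every world is R-related to itself.
Symmetric: yes — every pair in R has its reverse in R.
Transitive: yes — every two-step R-path is closed by a direct edge.
So R is an equivalence relation.

Yes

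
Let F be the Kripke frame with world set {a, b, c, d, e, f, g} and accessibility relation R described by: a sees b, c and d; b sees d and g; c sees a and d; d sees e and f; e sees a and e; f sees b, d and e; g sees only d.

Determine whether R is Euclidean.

Euclidean: no — a R b and a R c, but not b R c.

No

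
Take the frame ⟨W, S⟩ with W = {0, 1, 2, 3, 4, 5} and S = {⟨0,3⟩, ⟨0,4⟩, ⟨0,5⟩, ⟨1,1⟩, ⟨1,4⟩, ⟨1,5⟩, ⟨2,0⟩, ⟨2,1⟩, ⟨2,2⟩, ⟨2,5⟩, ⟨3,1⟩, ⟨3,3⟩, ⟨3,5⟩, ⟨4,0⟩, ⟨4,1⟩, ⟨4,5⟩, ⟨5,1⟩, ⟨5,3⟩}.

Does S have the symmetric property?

No

Symmetric: no — 0 S 3 but not 3 S 0.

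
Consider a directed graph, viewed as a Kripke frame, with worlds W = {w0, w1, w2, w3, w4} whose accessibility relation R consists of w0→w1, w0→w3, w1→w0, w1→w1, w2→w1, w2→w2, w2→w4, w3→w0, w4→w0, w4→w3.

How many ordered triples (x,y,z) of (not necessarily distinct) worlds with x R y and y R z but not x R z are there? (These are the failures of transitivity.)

Enumerating: (w0,w1,w0), (w0,w3,w0), (w1,w0,w3), (w2,w1,w0), (w2,w4,w0), (w2,w4,w3), (w3,w0,w1), (w3,w0,w3), (w4,w0,w1).

9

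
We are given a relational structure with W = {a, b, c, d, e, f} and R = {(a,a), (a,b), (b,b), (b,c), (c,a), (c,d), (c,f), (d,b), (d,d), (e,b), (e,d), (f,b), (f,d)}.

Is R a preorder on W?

Reflexive: no — c is not related to itself.
Transitive: no — a R b and b R c, but not a R c.
So R is not a preorder.

No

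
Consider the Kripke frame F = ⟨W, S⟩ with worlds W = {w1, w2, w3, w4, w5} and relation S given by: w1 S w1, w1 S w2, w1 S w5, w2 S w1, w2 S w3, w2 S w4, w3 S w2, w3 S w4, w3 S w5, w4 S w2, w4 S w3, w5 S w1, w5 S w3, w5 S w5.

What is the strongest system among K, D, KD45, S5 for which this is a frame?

D

Serial (axiom D): yes — every world has a successor (e.g. w1 S w1).
Euclidean (axiom 5): no — w1 S w2 and w1 S w5, but not w2 S w5.
Transitive (axiom 4): no — w1 S w2 and w2 S w3, but not w1 S w3.
Reflexive (axiom T): no — w2 is not related to itself.
So F validates K, D; KD45 would additionally require S to be Euclidean and transitive. The strongest is D.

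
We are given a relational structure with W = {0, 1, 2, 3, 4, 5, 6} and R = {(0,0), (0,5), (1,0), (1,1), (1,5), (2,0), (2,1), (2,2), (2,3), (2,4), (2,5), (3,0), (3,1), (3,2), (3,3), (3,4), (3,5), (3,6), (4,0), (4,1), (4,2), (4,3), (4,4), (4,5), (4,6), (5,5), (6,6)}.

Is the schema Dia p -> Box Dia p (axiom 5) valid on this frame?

By correspondence theory, 5 is valid on a frame iff R is Euclidean.
Euclidean: no — 1 R 5 and 1 R 0, but not 5 R 0.

No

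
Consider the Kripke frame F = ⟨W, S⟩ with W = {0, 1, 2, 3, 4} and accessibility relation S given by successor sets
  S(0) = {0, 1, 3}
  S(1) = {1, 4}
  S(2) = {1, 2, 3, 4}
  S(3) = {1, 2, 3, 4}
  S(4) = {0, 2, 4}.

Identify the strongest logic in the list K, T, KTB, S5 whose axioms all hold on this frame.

Reflexive (axiom T): yes — every world is S-related to itself.
Symmetric (axiom B): no — 0 S 1 but not 1 S 0.
Euclidean (axiom 5): no — 0 S 1 and 0 S 3, but not 1 S 3.
So F validates K, T; KTB would additionally require S to be symmetric. The strongest is T.

T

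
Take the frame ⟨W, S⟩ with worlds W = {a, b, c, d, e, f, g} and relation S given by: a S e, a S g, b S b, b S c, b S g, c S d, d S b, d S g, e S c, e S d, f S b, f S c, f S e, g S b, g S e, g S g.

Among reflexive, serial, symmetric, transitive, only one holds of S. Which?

serial

Reflexive: no — a is not related to itself.
Serial: yes — every world has a successor (e.g. a S e).
Symmetric: no — a S e but not e S a.
Transitive: no — a S e and e S c, but not a S c.
Only serial holds.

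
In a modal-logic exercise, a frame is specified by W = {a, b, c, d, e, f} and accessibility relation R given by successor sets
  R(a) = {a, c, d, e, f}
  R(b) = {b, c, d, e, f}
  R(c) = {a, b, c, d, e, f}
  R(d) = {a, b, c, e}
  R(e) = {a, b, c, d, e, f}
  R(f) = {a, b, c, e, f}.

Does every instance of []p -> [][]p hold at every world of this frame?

No

Axiom 4 corresponds to the accessibility relation being transitive.
Transitive: no — a R c and c R b, but not a R b.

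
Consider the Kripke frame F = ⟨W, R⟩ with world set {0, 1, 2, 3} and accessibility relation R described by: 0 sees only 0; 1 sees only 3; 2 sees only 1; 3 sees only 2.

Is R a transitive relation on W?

No

Transitive: no — 1 R 3 and 3 R 2, but not 1 R 2.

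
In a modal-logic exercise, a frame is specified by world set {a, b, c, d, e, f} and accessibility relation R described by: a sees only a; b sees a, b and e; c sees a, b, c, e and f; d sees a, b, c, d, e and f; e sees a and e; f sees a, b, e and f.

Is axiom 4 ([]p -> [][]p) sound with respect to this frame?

Axiom 4 corresponds to the accessibility relation being transitive.
Transitive: yes — every two-step R-path is closed by a direct edge.

Yes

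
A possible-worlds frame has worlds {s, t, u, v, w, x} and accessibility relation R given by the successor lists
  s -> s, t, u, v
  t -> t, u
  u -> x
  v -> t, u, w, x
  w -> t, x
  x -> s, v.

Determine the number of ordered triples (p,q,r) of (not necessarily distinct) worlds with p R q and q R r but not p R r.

Enumerating: (s,u,x), (s,v,w), (s,v,x), (t,u,x), (u,x,s), (u,x,v), (v,x,s), (v,x,v), (w,t,u), (w,x,s), (w,x,v), (x,s,t), (x,s,u), (x,v,t), (x,v,u), (x,v,w), (x,v,x).

17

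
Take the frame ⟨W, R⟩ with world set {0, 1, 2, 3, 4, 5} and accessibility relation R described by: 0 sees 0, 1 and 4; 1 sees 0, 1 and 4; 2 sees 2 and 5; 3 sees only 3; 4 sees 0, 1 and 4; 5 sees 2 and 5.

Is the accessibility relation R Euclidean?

Yes

Euclidean: yes — any two successors of a common world are R-related.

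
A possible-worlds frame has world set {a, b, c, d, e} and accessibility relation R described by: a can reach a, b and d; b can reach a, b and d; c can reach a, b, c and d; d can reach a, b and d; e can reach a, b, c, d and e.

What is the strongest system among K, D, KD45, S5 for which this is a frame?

Serial (axiom D): yes — every world has a successor (e.g. a R a).
Euclidean (axiom 5): no — e R a and e R c, but not a R c.
Transitive (axiom 4): yes — every two-step R-path is closed by a direct edge.
Reflexive (axiom T): yes — every world is R-related to itself.
So F validates K, D; KD45 would additionally require R to be Euclidean. The strongest is D.

D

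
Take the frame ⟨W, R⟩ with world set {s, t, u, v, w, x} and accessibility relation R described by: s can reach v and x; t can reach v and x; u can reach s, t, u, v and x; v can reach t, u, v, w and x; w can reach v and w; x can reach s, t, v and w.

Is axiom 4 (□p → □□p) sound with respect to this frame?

No

Axiom 4 corresponds to the accessibility relation being transitive.
Transitive: no — s R v and v R t, but not s R t.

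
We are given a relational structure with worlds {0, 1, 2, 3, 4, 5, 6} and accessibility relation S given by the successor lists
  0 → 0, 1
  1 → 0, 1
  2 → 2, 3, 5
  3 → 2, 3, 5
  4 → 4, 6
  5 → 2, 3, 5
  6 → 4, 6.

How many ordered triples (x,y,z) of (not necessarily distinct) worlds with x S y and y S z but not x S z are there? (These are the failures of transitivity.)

S is transitive; there are no such tuples.

0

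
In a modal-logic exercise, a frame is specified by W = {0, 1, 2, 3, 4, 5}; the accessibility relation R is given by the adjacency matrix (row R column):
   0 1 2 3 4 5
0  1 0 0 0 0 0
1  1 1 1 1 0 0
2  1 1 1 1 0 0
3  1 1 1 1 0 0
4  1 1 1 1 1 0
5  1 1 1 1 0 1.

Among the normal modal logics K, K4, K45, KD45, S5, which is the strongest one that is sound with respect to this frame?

Transitive (axiom 4): yes — every two-step R-path is closed by a direct edge.
Euclidean (axiom 5): no — 1 R 0 and 1 R 2, but not 0 R 2.
Serial (axiom D): yes — every world has a successor (e.g. 0 R 0).
Reflexive (axiom T): yes — every world is R-related to itself.
So F validates K, K4; K45 would additionally require R to be Euclidean. The strongest is K4.

K4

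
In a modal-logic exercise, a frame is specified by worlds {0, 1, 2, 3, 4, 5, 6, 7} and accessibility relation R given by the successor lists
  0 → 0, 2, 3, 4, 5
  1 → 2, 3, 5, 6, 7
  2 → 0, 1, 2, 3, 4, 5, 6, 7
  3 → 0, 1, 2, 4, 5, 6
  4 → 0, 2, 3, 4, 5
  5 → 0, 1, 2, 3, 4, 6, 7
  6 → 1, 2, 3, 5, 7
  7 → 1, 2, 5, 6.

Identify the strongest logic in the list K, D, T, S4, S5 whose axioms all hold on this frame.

D

Serial (axiom D): yes — every world has a successor (e.g. 0 R 0).
Reflexive (axiom T): no — 1 is not related to itself.
Transitive (axiom 4): no — 0 R 2 and 2 R 1, but not 0 R 1.
Euclidean (axiom 5): no — 1 R 3 and 1 R 7, but not 3 R 7.
So F validates K, D; T would additionally require R to be reflexive. The strongest is D.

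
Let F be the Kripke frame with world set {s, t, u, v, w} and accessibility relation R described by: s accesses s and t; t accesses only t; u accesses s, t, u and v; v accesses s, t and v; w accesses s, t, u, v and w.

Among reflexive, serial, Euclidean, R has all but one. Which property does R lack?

Euclidean

Reflexive: yes — every world is R-related to itself.
Serial: yes — every world has a successor (e.g. s R s).
Euclidean: no — u R s and u R v, but not s R v.
Only Euclidean fails.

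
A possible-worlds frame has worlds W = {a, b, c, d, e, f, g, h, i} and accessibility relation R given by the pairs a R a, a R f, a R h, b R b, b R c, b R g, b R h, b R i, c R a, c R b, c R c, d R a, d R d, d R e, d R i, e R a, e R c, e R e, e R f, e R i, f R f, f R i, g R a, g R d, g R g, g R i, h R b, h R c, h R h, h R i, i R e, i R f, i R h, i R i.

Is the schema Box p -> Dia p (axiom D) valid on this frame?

The schema D characterises exactly the serial frames.
Serial: yes — every world has a successor (e.g. a R a).

Yes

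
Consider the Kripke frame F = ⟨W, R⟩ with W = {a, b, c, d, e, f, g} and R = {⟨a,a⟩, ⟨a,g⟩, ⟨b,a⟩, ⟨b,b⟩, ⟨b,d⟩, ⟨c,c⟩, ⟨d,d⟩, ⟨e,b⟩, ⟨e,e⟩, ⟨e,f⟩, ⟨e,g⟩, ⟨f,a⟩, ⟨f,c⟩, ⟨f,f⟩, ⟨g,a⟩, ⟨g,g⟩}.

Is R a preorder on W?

Reflexive: yes — every world is R-related to itself.
Transitive: no — b R a and a R g, but not b R g.
So R is not a preorder.

No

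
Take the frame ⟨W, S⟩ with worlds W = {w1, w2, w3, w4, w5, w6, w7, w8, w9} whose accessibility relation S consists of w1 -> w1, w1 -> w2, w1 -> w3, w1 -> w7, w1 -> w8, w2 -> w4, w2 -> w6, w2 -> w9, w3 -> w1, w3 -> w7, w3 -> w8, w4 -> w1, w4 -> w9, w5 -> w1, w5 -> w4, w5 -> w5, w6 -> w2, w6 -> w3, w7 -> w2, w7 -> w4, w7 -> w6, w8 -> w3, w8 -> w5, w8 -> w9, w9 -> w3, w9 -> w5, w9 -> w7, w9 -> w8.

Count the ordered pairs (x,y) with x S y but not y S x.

Enumerating: (w1,w2), (w1,w7), (w1,w8), (w2,w4), (w2,w9), (w3,w7), (w4,w1), (w4,w9), (w5,w1), (w5,w4), (w6,w3), (w7,w2), (w7,w4), (w7,w6), (w8,w5), (w9,w3), (w9,w5), (w9,w7).

18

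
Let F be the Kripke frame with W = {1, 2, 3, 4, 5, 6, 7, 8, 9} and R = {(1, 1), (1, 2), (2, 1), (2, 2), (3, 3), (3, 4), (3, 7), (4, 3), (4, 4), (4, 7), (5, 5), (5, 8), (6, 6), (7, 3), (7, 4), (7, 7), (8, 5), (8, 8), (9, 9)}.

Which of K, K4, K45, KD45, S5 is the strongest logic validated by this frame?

S5

Transitive (axiom 4): yes — every two-step R-path is closed by a direct edge.
Euclidean (axiom 5): yes — any two successors of a common world are R-related.
Serial (axiom D): yes — every world has a successor (e.g. 1 R 1).
Reflexive (axiom T): yes — every world is R-related to itself.
So F validates K, K4, K45, KD45, S5. The strongest is S5.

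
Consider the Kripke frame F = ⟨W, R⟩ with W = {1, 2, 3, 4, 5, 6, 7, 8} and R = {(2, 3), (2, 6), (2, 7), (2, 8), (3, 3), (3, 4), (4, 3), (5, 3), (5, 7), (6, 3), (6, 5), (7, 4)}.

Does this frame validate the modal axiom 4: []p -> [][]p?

No

The schema 4 characterises exactly the transitive frames.
Transitive: no — 2 R 3 and 3 R 4, but not 2 R 4.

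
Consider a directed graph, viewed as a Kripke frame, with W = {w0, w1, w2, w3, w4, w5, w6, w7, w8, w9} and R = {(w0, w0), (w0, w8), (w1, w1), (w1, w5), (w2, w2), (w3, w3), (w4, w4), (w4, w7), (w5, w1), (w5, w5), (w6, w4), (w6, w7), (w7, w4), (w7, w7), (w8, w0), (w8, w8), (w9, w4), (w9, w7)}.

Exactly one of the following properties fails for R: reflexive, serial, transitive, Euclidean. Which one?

reflexive

Reflexive: no — w6 is not related to itself.
Serial: yes — every world has a successor (e.g. w0 R w0).
Transitive: yes — every two-step R-path is closed by a direct edge.
Euclidean: yes — any two successors of a common world are R-related.
Only reflexive fails.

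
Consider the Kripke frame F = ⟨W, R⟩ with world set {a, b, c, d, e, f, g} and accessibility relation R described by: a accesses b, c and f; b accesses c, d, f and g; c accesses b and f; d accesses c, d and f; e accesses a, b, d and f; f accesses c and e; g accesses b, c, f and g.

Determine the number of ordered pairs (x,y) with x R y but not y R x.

12

Enumerating: (a,b), (a,c), (a,f), (b,d), (b,f), (d,c), (d,f), (e,a), (e,b), (e,d), (g,c), (g,f).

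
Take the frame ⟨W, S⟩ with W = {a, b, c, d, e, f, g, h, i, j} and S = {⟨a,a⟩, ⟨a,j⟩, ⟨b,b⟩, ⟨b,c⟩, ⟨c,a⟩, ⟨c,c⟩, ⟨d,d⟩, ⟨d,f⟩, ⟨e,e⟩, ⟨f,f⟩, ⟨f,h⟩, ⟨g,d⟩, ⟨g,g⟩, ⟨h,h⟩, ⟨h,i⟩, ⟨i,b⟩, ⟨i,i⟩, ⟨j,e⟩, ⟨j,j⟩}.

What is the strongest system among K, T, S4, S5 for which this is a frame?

Reflexive (axiom T): yes — every world is S-related to itself.
Transitive (axiom 4): no — a S j and j S e, but not a S e.
Euclidean (axiom 5): no — a S j and a S a, but not j S a.
So F validates K, T; S4 would additionally require S to be transitive. The strongest is T.

T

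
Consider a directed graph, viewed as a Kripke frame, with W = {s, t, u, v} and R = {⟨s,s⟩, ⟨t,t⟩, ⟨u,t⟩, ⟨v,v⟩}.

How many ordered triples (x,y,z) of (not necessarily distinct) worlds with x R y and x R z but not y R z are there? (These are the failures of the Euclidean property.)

0

R is Euclidean; there are no such tuples.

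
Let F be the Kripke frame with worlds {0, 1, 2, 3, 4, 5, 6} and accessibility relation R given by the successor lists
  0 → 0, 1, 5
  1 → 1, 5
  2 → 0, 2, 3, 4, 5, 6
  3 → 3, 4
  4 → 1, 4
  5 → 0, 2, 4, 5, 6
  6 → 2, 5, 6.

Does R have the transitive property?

No

Transitive: no — 0 R 5 and 5 R 2, but not 0 R 2.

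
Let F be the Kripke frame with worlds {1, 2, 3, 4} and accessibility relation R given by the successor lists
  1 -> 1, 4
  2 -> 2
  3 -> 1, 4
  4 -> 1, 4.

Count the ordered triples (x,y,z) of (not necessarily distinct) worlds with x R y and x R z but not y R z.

R is Euclidean; there are no such tuples.

0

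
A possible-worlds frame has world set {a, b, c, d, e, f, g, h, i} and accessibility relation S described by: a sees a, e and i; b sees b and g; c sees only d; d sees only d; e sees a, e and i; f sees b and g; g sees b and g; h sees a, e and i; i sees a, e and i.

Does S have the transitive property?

Transitive: yes — every two-step S-path is closed by a direct edge.

Yes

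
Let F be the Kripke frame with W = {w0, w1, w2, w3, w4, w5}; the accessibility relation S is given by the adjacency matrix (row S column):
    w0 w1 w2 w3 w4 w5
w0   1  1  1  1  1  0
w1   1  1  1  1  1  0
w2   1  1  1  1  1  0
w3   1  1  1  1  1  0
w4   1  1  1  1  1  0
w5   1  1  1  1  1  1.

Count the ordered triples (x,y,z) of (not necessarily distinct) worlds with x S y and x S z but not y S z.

5

Enumerating: (w5,w0,w5), (w5,w1,w5), (w5,w2,w5), (w5,w3,w5), (w5,w4,w5).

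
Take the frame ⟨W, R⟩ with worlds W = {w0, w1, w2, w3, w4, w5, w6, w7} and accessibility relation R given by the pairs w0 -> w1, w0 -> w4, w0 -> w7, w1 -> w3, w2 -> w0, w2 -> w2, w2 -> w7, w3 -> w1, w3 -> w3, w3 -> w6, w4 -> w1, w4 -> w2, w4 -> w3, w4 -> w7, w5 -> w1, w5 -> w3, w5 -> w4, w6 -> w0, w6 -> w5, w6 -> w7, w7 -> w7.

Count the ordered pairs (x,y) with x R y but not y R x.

Enumerating: (w0,w1), (w0,w4), (w0,w7), (w2,w0), (w2,w7), (w3,w6), (w4,w1), (w4,w2), (w4,w3), (w4,w7), (w5,w1), (w5,w3), (w5,w4), (w6,w0), (w6,w5), (w6,w7).

16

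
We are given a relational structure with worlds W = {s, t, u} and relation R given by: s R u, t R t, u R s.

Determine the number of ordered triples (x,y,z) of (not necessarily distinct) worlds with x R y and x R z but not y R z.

Enumerating: (s,u,u), (u,s,s).

2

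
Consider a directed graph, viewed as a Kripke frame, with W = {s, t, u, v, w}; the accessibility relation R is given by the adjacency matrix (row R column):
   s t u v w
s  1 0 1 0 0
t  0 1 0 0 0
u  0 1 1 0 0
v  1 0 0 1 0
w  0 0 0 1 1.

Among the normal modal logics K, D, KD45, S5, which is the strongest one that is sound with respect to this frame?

Serial (axiom D): yes — every world has a successor (e.g. s R s).
Euclidean (axiom 5): no — s R u and s R s, but not u R s.
Transitive (axiom 4): no — s R u and u R t, but not s R t.
Reflexive (axiom T): yes — every world is R-related to itself.
So F validates K, D; KD45 would additionally require R to be Euclidean and transitive. The strongest is D.

D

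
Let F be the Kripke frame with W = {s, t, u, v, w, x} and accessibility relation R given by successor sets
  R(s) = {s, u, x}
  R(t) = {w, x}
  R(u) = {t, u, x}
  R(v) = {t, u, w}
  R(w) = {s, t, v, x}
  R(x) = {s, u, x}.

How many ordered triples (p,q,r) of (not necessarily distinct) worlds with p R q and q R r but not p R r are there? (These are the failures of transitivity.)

Enumerating: (s,u,t), (t,w,s), (t,w,t), (t,w,v), (t,x,s), (t,x,u), (u,t,w), (u,x,s), (v,t,x), (v,u,x), (v,w,s), (v,w,v), … and 7 more.
Total: 19.

19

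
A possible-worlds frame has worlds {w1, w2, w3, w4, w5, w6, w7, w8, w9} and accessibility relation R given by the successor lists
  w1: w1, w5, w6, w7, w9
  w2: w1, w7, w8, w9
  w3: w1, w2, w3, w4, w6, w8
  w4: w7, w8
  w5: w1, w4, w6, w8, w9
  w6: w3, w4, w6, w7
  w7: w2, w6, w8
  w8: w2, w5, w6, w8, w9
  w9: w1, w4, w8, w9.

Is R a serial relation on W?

Serial: yes — every world has a successor (e.g. w1 R w1).

Yes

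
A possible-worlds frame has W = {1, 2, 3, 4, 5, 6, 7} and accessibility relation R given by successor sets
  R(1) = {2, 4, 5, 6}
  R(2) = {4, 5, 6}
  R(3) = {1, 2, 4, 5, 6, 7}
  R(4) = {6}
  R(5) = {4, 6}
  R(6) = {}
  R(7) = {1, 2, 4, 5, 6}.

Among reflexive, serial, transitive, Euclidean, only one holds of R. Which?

transitive

Reflexive: no — 1 is not related to itself.
Serial: no — 6 has no R-successor.
Transitive: yes — every two-step R-path is closed by a direct edge.
Euclidean: no — 1 R 4 and 1 R 2, but not 4 R 2.
Only transitive holds.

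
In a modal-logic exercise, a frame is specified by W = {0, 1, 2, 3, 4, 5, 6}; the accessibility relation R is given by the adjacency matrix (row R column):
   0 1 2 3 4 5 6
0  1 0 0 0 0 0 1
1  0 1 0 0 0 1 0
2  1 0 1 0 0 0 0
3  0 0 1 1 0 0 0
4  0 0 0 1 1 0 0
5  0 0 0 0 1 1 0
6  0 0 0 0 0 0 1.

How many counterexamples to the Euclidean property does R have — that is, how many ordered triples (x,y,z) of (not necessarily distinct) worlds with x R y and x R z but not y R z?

Enumerating: (0,6,0), (1,5,1), (2,0,2), (3,2,3), (4,3,4), (5,4,5).

6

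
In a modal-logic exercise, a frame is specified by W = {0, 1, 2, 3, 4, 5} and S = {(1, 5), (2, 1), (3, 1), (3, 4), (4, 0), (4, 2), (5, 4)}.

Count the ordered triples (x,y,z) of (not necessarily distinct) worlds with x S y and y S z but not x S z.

Enumerating: (1,5,4), (2,1,5), (3,1,5), (3,4,0), (3,4,2), (4,2,1), (5,4,0), (5,4,2).

8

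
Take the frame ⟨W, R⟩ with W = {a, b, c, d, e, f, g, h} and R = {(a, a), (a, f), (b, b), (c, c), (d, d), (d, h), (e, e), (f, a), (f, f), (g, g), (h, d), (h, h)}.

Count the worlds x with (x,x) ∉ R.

R is reflexive; there are no such worlds.

0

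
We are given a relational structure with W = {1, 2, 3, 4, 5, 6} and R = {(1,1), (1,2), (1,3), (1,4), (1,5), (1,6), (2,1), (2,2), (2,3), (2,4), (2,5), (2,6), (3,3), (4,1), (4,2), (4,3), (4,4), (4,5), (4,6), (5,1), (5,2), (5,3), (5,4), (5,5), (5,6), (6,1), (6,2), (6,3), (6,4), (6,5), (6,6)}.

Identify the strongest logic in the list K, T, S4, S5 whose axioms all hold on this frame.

S4

Reflexive (axiom T): yes — every world is R-related to itself.
Transitive (axiom 4): yes — every two-step R-path is closed by a direct edge.
Euclidean (axiom 5): no — 1 R 3 and 1 R 2, but not 3 R 2.
So F validates K, T, S4; S5 would additionally require R to be Euclidean. The strongest is S4.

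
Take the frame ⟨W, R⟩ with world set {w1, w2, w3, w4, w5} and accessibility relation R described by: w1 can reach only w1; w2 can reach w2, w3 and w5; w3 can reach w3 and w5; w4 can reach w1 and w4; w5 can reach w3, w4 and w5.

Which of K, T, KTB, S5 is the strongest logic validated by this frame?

T

Reflexive (axiom T): yes — every world is R-related to itself.
Symmetric (axiom B): no — w2 R w3 but not w3 R w2.
Euclidean (axiom 5): no — w5 R w3 and w5 R w4, but not w3 R w4.
So F validates K, T; KTB would additionally require R to be symmetric. The strongest is T.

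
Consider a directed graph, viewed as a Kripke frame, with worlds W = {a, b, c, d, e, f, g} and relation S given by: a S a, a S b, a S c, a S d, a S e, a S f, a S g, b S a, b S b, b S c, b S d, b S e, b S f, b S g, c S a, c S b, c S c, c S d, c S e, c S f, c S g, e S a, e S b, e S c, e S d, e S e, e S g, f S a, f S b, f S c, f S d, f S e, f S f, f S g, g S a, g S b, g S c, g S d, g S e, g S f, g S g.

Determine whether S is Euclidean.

No

Euclidean: no — a S d and a S b, but not d S b.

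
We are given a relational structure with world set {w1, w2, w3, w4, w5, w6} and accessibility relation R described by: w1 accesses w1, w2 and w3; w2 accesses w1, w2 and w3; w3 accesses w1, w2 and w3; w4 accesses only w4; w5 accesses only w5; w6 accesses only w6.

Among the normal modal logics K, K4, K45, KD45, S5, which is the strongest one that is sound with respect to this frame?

S5

Transitive (axiom 4): yes — every two-step R-path is closed by a direct edge.
Euclidean (axiom 5): yes — any two successors of a common world are R-related.
Serial (axiom D): yes — every world has a successor (e.g. w1 R w1).
Reflexive (axiom T): yes — every world is R-related to itself.
So F validates K, K4, K45, KD45, S5. The strongest is S5.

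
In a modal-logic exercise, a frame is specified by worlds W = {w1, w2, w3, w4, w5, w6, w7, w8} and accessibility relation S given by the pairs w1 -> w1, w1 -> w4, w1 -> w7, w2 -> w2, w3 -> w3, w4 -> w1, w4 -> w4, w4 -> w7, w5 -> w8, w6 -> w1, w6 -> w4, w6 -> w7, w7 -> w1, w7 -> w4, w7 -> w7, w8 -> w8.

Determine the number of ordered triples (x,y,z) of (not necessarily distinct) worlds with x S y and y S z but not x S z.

0

S is transitive; there are no such tuples.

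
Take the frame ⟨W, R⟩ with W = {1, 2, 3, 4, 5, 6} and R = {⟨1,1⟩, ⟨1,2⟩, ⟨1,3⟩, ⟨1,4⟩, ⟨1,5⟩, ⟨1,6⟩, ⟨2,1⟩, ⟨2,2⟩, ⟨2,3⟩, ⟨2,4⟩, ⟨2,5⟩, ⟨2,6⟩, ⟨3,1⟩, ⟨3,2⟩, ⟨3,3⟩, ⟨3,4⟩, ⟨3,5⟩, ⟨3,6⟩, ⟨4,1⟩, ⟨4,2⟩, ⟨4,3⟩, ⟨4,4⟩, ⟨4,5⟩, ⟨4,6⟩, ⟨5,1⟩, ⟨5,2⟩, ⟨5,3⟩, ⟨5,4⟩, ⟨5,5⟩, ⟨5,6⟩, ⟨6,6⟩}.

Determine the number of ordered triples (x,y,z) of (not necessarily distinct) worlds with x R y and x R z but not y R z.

Enumerating: (1,6,1), (1,6,2), (1,6,3), (1,6,4), (1,6,5), (2,6,1), (2,6,2), (2,6,3), (2,6,4), (2,6,5), (3,6,1), (3,6,2), … and 13 more.
Total: 25.

25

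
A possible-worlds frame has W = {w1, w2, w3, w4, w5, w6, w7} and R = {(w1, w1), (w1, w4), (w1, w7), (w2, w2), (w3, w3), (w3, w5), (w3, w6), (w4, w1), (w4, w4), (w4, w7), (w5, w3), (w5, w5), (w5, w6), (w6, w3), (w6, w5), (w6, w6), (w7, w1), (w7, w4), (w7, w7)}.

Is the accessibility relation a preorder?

Yes

Reflexive: yes — every world is R-related to itself.
Transitive: yes — every two-step R-path is closed by a direct edge.
So R is a preorder.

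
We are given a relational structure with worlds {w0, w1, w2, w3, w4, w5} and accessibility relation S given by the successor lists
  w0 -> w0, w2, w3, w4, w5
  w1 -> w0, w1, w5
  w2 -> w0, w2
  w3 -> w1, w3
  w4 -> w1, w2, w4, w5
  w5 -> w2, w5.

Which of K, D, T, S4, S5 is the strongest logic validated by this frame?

Serial (axiom D): yes — every world has a successor (e.g. w0 S w0).
Reflexive (axiom T): yes — every world is S-related to itself.
Transitive (axiom 4): no — w0 S w3 and w3 S w1, but not w0 S w1.
Euclidean (axiom 5): no — w0 S w2 and w0 S w3, but not w2 S w3.
So F validates K, D, T; S4 would additionally require S to be transitive. The strongest is T.

T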